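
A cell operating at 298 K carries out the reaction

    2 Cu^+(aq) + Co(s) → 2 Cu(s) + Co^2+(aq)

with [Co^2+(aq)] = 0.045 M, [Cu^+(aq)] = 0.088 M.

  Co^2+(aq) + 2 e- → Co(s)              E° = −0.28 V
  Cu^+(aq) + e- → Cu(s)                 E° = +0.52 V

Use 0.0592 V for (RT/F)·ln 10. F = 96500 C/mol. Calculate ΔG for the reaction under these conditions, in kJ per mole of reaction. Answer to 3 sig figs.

The standard cell potential is +0.52 − (−0.28) = +0.80 V, with n = 2 electrons in the balanced equation.
Q = [Co^2+(aq)] / [Cu^+(aq)]^2 = 5.81, so log Q = 0.764 and E = +0.80 − (0.0592/2)(0.764) = +0.7774 V.
Finally ΔG = −nFE = −(2)(96500 C/mol)(+0.7774 V) = −150 kJ/mol.

−150 kJ/mol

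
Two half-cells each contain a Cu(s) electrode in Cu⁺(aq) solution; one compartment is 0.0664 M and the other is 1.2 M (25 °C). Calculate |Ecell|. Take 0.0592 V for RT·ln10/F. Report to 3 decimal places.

0.074 V

For a concentration cell E°cell = 0, since both electrodes use the same couple.
The compartment with the higher Cu⁺(aq) concentration (1.2 M) acts as the cathode; ions are reduced there and produced at the dilute (0.0664 M) anode.
With n = 1, Ecell = −(0.0592/1)·log([dilute]/[conc]) = −(0.0592/1)·log(0.0664/1.2) = +0.074 V.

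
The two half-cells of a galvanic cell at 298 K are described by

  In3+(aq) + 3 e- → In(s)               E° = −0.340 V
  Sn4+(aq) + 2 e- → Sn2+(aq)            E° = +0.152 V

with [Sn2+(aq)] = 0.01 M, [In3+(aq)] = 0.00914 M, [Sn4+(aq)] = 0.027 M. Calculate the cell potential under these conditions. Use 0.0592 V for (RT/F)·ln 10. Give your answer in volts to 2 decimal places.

+0.55 V

The Sn⁴⁺/Sn²⁺ couple has the more positive E°, so it is the cathode; In³⁺/In is the anode.
E°cell = E°cat − E°an = +0.152 − (−0.340) = +0.492 V; n = 6.
Balancing gives 3 Sn4+(aq) + 2 In(s) → 3 Sn2+(aq) + 2 In3+(aq); hence Q = ([Sn2+(aq)]^3·[In3+(aq)]^2) / [Sn4+(aq)]^3 = 4.24×10^−6 (log Q = −5.372).
E = E° − (0.0592/n)·log Q = +0.492 − (0.0592/6)(−5.372) = +0.55 V.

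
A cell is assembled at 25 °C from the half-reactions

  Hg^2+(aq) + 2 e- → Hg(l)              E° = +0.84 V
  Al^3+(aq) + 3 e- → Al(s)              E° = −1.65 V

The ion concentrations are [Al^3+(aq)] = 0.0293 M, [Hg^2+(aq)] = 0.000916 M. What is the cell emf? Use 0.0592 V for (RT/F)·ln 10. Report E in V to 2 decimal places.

+2.43 V

Hg²⁺/Hg is reduced (cathode, E° = +0.84 V) and Al³⁺/Al is oxidized (anode).
E°cell = +0.84 − (−1.65) = +2.49 V, with n = 6 electrons transferred.
For the overall reaction 3 Hg^2+(aq) + 2 Al(s) → 3 Hg(l) + 2 Al^3+(aq), Q = [Al^3+(aq)]^2 / [Hg^2+(aq)]^3 = 1.12×10^6, giving log Q = 6.048.
By the Nernst equation, E = +2.49 − (0.0592/6)·(6.048) = +2.43 V.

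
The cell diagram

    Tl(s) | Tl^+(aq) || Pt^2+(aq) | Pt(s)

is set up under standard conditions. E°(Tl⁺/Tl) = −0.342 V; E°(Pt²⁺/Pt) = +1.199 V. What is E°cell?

+1.541 V

By convention the left-hand electrode in cell notation is the anode (oxidation) and the right-hand electrode is the cathode (reduction).
E°cell = E°(right) − E°(left) = +1.199 − (−0.342) = +1.541 V.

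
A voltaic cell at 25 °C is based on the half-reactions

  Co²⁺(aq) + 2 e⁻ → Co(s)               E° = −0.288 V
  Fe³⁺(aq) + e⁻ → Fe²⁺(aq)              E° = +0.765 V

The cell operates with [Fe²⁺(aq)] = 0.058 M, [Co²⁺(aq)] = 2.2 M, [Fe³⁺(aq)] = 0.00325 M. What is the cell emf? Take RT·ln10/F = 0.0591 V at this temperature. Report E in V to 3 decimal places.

Since E°(Fe³⁺/Fe²⁺) > E°(Co²⁺/Co), Fe³⁺/Fe²⁺ serves as the cathode.
E°cell = E°cat − E°an = +0.765 − (−0.288) = +1.053 V; n = 2.
Balancing gives 2 Fe³⁺(aq) + Co(s) → 2 Fe²⁺(aq) + Co²⁺(aq); hence Q = ([Fe²⁺(aq)]^2·[Co²⁺(aq)]) / [Fe³⁺(aq)]^2 = 701 (log Q = 2.846).
By the Nernst equation, E = +1.053 − (0.0591/2)·(2.846) = +0.969 V.

+0.969 V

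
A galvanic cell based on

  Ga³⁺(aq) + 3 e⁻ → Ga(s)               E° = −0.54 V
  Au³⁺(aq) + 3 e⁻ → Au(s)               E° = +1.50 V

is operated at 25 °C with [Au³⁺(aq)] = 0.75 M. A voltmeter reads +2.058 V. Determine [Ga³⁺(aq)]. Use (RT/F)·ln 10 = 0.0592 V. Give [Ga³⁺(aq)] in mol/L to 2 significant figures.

0.092 M

The Au³⁺/Au couple has the larger reduction potential, so it is the cathode: E°cell = +1.50 − (−0.54) = +2.04 V and n = 3.
Since E = E° − (0.0592/n)·log Q, log Q = n(E° − E)/0.0592 = −0.912.
The balanced reaction is Au³⁺(aq) + Ga(s) → Au(s) + Ga³⁺(aq), so Q = [Ga³⁺(aq)] / [Au³⁺(aq)].
Isolating [Ga³⁺(aq)] in Q = 10^{−0.912} yields log [Ga³⁺(aq)] = −1.037, i.e. 0.092 M.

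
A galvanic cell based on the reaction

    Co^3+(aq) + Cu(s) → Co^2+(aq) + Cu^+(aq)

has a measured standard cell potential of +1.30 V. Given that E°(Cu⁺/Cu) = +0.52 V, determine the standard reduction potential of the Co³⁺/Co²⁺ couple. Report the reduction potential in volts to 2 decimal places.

In the reaction as written the Co³⁺/Co²⁺ couple is reduced (cathode) and Cu⁺/Cu is oxidized (anode), so E°cell = E°(Co³⁺/Co²⁺) − E°(Cu⁺/Cu).
E°(Co³⁺/Co²⁺) = E°cell + E°(anode) = +1.30 + (+0.52) = +1.82 V.

+1.82 V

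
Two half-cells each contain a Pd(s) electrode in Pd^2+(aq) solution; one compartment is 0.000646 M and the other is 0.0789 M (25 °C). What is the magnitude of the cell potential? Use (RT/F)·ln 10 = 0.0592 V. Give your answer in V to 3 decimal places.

For a concentration cell E°cell = 0, since both electrodes use the same couple.
The compartment with the higher Pd^2+(aq) concentration (0.0789 M) acts as the cathode; ions are reduced there and produced at the dilute (0.000646 M) anode.
With n = 2, Ecell = −(0.0592/2)·log([dilute]/[conc]) = −(0.0592/2)·log(0.000646/0.0789) = +0.062 V.

0.062 V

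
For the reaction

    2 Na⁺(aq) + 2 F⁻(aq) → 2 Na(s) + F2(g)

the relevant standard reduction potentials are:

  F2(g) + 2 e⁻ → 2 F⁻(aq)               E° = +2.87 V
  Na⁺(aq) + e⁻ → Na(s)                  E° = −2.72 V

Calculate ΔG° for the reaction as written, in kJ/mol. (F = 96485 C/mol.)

In the reaction as written Na⁺(aq) is reduced, so the Na⁺/Na couple is the cathode and F₂/F⁻ is the anode.
E°cell = −2.72 − (+2.87) = −5.59 V; balancing electrons gives n = 2.
ΔG° = −nFE°cell = −(2)(96485)(−5.59) J/mol = +1079 kJ/mol.

+1079 kJ/mol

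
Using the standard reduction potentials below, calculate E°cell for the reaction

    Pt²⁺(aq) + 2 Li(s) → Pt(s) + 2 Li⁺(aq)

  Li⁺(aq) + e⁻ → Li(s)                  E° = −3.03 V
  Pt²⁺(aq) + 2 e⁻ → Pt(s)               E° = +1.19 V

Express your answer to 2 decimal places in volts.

+4.22 V

Pt²⁺(aq) gains electrons, so the Pt²⁺/Pt couple is the cathode; the Li⁺/Li couple is the anode.
E°cell = E°(cathode) − E°(anode) = +1.19 − (−3.03) = +4.22 V.
The positive value indicates the reaction is spontaneous as written.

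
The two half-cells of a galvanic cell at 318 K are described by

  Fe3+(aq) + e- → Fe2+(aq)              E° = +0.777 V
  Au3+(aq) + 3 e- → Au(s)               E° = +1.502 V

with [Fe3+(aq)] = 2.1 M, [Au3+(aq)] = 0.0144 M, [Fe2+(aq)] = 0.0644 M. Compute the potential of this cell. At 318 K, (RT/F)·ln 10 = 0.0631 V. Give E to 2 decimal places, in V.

+0.59 V

Since E°(Au³⁺/Au) > E°(Fe³⁺/Fe²⁺), Au³⁺/Au serves as the cathode.
E°cell = E°cat − E°an = +1.502 − (+0.777) = +0.725 V; n = 3.
For the overall reaction Au3+(aq) + 3 Fe2+(aq) → Au(s) + 3 Fe3+(aq), Q = [Fe3+(aq)]^3 / ([Au3+(aq)]·[Fe2+(aq)]^3) = 2.41×10^6, giving log Q = 6.382.
E = E° − (0.0631/n)·log Q = +0.725 − (0.0631/3)(6.382) = +0.59 V.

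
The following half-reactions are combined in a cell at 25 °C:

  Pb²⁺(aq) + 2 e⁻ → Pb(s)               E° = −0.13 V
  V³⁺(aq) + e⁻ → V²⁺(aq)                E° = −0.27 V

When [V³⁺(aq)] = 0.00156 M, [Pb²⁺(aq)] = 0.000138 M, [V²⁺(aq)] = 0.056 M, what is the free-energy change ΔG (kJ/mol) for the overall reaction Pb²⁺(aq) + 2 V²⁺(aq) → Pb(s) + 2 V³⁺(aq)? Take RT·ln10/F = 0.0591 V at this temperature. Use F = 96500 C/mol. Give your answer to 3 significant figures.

The standard cell potential is −0.13 − (−0.27) = +0.14 V, with n = 2 electrons in the balanced equation.
The reaction quotient is [V³⁺(aq)]^2 / ([Pb²⁺(aq)]·[V²⁺(aq)]^2) = 5.62; by Nernst, E = +0.14 − (0.0591/2)(0.750) = +0.1178 V.
ΔG = −nFE = −(2)(96500)(+0.1178) J/mol = −22.7 kJ/mol.

−22.7 kJ/mol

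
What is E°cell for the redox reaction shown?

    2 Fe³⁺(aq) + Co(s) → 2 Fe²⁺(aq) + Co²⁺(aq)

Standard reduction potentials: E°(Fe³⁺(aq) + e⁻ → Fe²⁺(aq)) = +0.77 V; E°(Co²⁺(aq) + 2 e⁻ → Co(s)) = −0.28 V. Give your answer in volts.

In the reaction as written, Fe³⁺(aq) is reduced (cathode) and Co²⁺(aq) is produced by oxidation at the anode.
E°cell = E°(cathode) − E°(anode) = +0.77 − (−0.28) = +1.05 V.

+1.05 V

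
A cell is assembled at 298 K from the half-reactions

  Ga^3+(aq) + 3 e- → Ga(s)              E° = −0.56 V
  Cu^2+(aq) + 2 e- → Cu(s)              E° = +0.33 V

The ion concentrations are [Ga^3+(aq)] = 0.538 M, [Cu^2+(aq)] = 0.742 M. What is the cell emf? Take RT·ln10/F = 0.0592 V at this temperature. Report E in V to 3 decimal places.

+0.891 V

The Cu²⁺/Cu couple has the more positive E°, so it is the cathode; Ga³⁺/Ga is the anode.
E°cell = +0.33 − (−0.56) = +0.89 V, with n = 6 electrons transferred.
The balanced reaction is 3 Cu^2+(aq) + 2 Ga(s) → 3 Cu(s) + 2 Ga^3+(aq), so Q = [Ga^3+(aq)]^2 / [Cu^2+(aq)]^3 = 0.709 and log Q = −0.150.
By the Nernst equation, E = +0.89 − (0.0592/6)·(−0.150) = +0.891 V.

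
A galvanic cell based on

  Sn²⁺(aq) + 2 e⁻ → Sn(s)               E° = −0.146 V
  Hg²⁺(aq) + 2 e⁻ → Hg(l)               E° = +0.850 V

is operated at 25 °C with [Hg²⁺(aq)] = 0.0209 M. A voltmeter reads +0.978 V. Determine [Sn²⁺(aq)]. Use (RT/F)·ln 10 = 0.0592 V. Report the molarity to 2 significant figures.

The Hg²⁺/Hg couple has the larger reduction potential, so it is the cathode: E°cell = +0.850 − (−0.146) = +0.996 V and n = 2.
Rearranging E = E° − (0.0592/n)·log Q gives log Q = 2(+0.996 − (+0.978))/0.0592 = 0.608.
The balanced reaction is Hg²⁺(aq) + Sn(s) → Hg(l) + Sn²⁺(aq), so Q = [Sn²⁺(aq)] / [Hg²⁺(aq)].
Substituting the known concentrations and solving, log [Sn²⁺(aq)] = −1.072 and [Sn²⁺(aq)] = 0.085 M.

0.085 M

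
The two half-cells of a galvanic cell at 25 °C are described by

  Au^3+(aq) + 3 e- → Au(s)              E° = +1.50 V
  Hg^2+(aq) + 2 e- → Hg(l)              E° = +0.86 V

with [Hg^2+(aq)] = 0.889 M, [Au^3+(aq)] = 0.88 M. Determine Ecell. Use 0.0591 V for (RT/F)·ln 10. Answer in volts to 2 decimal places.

+0.64 V

Since E°(Au³⁺/Au) > E°(Hg²⁺/Hg), Au³⁺/Au serves as the cathode.
E°cell = E°cat − E°an = +1.50 − (+0.86) = +0.64 V; n = 6.
The balanced reaction is 2 Au^3+(aq) + 3 Hg(l) → 2 Au(s) + 3 Hg^2+(aq), so Q = [Hg^2+(aq)]^3 / [Au^3+(aq)]^2 = 0.907 and log Q = −0.042.
By the Nernst equation, E = +0.64 − (0.0591/6)·(−0.042) = +0.64 V.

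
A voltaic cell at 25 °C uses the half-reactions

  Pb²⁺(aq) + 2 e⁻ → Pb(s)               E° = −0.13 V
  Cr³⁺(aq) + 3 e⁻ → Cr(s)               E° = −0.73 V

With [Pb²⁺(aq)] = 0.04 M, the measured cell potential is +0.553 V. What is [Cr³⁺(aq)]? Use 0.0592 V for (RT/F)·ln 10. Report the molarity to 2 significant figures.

1.9 M

The Pb²⁺/Pb couple has the larger reduction potential, so it is the cathode: E°cell = −0.13 − (−0.73) = +0.60 V and n = 6.
Rearranging E = E° − (0.0592/n)·log Q gives log Q = 6(+0.60 − (+0.553))/0.0592 = 4.764.
Balancing electrons gives 3 Pb²⁺(aq) + 2 Cr(s) → 3 Pb(s) + 2 Cr³⁺(aq); thus Q = [Cr³⁺(aq)]^2 / [Pb²⁺(aq)]^3.
Isolating [Cr³⁺(aq)] in Q = 10^{4.764} yields log [Cr³⁺(aq)] = 0.285, i.e. 1.9 M.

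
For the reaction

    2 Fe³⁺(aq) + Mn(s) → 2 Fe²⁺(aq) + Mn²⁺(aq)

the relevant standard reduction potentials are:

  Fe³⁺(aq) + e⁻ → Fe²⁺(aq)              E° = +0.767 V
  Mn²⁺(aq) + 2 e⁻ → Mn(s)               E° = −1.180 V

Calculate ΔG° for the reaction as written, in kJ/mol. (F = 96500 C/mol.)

−376 kJ/mol

In the reaction as written Fe³⁺(aq) is reduced, so the Fe³⁺/Fe²⁺ couple is the cathode and Mn²⁺/Mn is the anode.
E°cell = +0.767 − (−1.180) = +1.947 V; balancing electrons gives n = 2.
ΔG° = −nFE°cell = −(2)(96500)(+1.947) J/mol = −376 kJ/mol.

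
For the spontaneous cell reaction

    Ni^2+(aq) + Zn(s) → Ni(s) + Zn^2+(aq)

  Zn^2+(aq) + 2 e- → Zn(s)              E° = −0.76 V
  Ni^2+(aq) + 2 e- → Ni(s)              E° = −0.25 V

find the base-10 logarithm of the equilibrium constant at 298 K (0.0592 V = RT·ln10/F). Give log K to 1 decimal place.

The Ni²⁺/Ni couple is reduced (cathode); E°cell = −0.25 − (−0.76) = +0.51 V with n = 2.
At equilibrium E = 0, so log K = nE°cell / 0.0592 = (2)(+0.51) / 0.0592 = 17.2.

log K = 17.2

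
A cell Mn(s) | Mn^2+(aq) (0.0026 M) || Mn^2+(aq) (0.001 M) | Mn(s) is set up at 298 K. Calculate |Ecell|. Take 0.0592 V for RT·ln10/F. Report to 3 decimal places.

0.012 V

For a concentration cell E°cell = 0, since both electrodes use the same couple.
The compartment with the higher Mn^2+(aq) concentration (0.0026 M) acts as the cathode; ions are reduced there and produced at the dilute (0.001 M) anode.
With n = 2, Ecell = −(0.0592/2)·log([dilute]/[conc]) = −(0.0592/2)·log(0.001/0.0026) = +0.012 V.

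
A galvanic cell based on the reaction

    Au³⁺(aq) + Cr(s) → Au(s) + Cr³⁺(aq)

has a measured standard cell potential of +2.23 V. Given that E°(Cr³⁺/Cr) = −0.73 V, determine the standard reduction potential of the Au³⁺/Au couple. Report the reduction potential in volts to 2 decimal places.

In the reaction as written the Au³⁺/Au couple is reduced (cathode) and Cr³⁺/Cr is oxidized (anode), so E°cell = E°(Au³⁺/Au) − E°(Cr³⁺/Cr).
E°(Au³⁺/Au) = E°cell + E°(anode) = +2.23 + (−0.73) = +1.50 V.

+1.50 V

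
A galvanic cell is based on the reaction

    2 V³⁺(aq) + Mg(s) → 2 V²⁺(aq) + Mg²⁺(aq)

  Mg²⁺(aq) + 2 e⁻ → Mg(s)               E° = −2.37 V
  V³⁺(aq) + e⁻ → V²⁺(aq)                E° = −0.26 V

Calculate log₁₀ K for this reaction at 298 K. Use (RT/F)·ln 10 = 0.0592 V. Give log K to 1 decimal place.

log K = 71.3

The V³⁺/V²⁺ couple is reduced (cathode); E°cell = −0.26 − (−2.37) = +2.11 V with n = 2.
At equilibrium E = 0, so log K = nE°cell / 0.0592 = (2)(+2.11) / 0.0592 = 71.3.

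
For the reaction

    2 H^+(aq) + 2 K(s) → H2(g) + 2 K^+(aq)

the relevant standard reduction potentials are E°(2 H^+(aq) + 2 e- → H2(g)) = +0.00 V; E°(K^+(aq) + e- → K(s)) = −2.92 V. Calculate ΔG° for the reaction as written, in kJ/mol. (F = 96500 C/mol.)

In the reaction as written H^+(aq) is reduced, so the 2H⁺/H₂ couple is the cathode and K⁺/K is the anode.
E°cell = +0.00 − (−2.92) = +2.92 V; balancing electrons gives n = 2.
ΔG° = −nFE°cell = −(2)(96500)(+2.92) J/mol = −564 kJ/mol.

−564 kJ/mol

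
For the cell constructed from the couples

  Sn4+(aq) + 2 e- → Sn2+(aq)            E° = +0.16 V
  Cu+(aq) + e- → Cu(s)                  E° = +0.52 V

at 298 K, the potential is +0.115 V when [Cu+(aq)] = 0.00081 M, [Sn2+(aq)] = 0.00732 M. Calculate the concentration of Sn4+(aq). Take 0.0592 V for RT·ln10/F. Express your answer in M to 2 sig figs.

Cu⁺/Cu is the cathode (higher E°); E°cell = +0.52 − (+0.16) = +0.36 V with n = 2.
From the Nernst equation, log Q = n(E° − E)/0.0592 = 2·(+0.36 − (+0.115))/0.0592 = 8.277.
Balancing electrons gives 2 Cu+(aq) + Sn2+(aq) → 2 Cu(s) + Sn4+(aq); thus Q = [Sn4+(aq)] / ([Cu+(aq)]^2·[Sn2+(aq)]).
Isolating [Sn4+(aq)] in Q = 10^{8.277} yields log [Sn4+(aq)] = −0.042, i.e. 0.91 M.

0.91 M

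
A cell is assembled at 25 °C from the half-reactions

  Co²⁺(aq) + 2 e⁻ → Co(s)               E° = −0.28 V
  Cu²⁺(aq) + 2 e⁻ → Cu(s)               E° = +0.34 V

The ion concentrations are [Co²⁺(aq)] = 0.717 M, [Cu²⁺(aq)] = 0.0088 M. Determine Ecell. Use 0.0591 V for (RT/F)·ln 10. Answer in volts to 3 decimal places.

+0.564 V

Since E°(Cu²⁺/Cu) > E°(Co²⁺/Co), Cu²⁺/Cu serves as the cathode.
E°cell = +0.34 − (−0.28) = +0.62 V, with n = 2 electrons transferred.
The balanced reaction is Cu²⁺(aq) + Co(s) → Cu(s) + Co²⁺(aq), so Q = [Co²⁺(aq)] / [Cu²⁺(aq)] = 81.5 and log Q = 1.911.
E = E° − (0.0591/n)·log Q = +0.62 − (0.0591/2)(1.911) = +0.564 V.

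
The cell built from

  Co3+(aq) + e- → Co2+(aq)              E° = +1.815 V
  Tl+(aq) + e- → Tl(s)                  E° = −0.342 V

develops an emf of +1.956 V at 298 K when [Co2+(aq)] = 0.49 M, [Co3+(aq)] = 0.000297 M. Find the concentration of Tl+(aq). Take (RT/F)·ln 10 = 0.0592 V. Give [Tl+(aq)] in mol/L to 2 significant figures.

Co³⁺/Co²⁺ is the cathode (higher E°); E°cell = +1.815 − (−0.342) = +2.157 V with n = 1.
Rearranging E = E° − (0.0592/n)·log Q gives log Q = 1(+2.157 − (+1.956))/0.0592 = 3.395.
For Co3+(aq) + Tl(s) → Co2+(aq) + Tl+(aq), the reaction quotient is Q = ([Co2+(aq)]·[Tl+(aq)]) / [Co3+(aq)].
Substituting the known concentrations and solving, log [Tl+(aq)] = 0.178 and [Tl+(aq)] = 1.5 M.

1.5 M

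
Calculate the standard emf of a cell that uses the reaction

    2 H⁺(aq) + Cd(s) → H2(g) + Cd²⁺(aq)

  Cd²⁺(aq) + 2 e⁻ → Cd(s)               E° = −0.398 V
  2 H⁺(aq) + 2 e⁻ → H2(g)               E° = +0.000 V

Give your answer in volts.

In the reaction as written, H⁺(aq) is reduced (cathode) and Cd²⁺(aq) is produced by oxidation at the anode.
E°cell = E°(cathode) − E°(anode) = +0.000 − (−0.398) = +0.398 V.

+0.398 V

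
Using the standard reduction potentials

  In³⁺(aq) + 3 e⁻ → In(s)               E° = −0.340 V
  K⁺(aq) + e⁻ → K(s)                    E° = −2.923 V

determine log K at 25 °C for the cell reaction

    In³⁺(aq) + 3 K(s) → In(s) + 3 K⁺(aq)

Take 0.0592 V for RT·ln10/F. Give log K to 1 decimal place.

log K = 130.9

The In³⁺/In couple is reduced (cathode); E°cell = −0.340 − (−2.923) = +2.583 V with n = 3.
At equilibrium E = 0, so log K = nE°cell / 0.0592 = (3)(+2.583) / 0.0592 = 130.9.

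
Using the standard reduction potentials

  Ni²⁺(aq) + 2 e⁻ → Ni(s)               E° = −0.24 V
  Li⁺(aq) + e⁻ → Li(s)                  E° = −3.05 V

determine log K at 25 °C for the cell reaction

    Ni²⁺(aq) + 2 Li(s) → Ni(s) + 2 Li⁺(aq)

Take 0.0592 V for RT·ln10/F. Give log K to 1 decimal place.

log K = 94.9

The Ni²⁺/Ni couple is reduced (cathode); E°cell = −0.24 − (−3.05) = +2.81 V with n = 2.
At equilibrium E = 0, so log K = nE°cell / 0.0592 = (2)(+2.81) / 0.0592 = 94.9.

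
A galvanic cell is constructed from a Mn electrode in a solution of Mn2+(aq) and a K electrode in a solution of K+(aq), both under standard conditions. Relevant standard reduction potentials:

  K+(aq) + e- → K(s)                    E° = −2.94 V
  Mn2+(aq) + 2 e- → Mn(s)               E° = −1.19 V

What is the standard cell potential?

+1.75 V

Of the two couples in this cell, the one with the more positive reduction potential is reduced at the cathode: here that is Mn²⁺/Mn (−1.19 V); K⁺/K (−2.94 V) is the anode.
E°cell = E°(cathode) − E°(anode) = −1.19 − (−2.94) = +1.75 V.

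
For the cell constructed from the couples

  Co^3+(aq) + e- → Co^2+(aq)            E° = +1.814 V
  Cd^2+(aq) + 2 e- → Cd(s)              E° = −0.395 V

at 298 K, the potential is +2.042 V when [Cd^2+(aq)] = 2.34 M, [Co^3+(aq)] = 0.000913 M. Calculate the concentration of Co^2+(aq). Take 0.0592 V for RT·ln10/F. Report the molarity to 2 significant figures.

With Co³⁺/Co²⁺ at the cathode and Cd²⁺/Cd at the anode, E°cell = +1.814 − (−0.395) = +2.209 V (n = 2).
From the Nernst equation, log Q = n(E° − E)/0.0592 = 2·(+2.209 − (+2.042))/0.0592 = 5.642.
Balancing electrons gives 2 Co^3+(aq) + Cd(s) → 2 Co^2+(aq) + Cd^2+(aq); thus Q = ([Co^2+(aq)]^2·[Cd^2+(aq)]) / [Co^3+(aq)]^2.
Isolating [Co^2+(aq)] in Q = 10^{5.642} yields log [Co^2+(aq)] = −0.403, i.e. 0.40 M.

0.40 M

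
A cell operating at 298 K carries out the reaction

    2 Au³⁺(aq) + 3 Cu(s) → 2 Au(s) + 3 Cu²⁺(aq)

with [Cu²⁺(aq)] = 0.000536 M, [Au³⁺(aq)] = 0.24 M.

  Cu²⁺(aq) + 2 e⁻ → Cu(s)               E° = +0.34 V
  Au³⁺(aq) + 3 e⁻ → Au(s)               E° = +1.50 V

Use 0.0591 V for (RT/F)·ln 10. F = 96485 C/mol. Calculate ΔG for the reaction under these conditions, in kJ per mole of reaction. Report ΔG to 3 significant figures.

−720 kJ/mol

With Au³⁺/Au reduced at the cathode, E°cell = +1.50 − (+0.34) = +1.16 V and n = 6.
The reaction quotient is [Cu²⁺(aq)]^3 / [Au³⁺(aq)]^2 = 2.67×10^−9; by Nernst, E = +1.16 − (0.0591/6)(−8.573) = +1.2444 V.
ΔG = −nFE = −(6)(96485)(+1.2444) J/mol = −720 kJ/mol.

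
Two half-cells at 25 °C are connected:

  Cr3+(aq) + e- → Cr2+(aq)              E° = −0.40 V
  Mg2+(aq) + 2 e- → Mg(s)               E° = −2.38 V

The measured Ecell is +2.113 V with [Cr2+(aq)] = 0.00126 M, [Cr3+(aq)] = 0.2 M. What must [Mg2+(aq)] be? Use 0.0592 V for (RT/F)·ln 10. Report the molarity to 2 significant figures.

0.81 M

With Cr³⁺/Cr²⁺ at the cathode and Mg²⁺/Mg at the anode, E°cell = −0.40 − (−2.38) = +1.98 V (n = 2).
Rearranging E = E° − (0.0592/n)·log Q gives log Q = 2(+1.98 − (+2.113))/0.0592 = −4.493.
For 2 Cr3+(aq) + Mg(s) → 2 Cr2+(aq) + Mg2+(aq), the reaction quotient is Q = ([Cr2+(aq)]^2·[Mg2+(aq)]) / [Cr3+(aq)]^2.
Solving for the unknown gives log [Mg2+(aq)] = −0.092, so [Mg2+(aq)] ≈ 0.81 M.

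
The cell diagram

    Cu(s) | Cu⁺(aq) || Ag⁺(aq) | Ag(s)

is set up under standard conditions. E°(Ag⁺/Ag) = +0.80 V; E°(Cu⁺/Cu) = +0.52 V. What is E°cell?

By convention the left-hand electrode in cell notation is the anode (oxidation) and the right-hand electrode is the cathode (reduction).
E°cell = E°(right) − E°(left) = +0.80 − (+0.52) = +0.28 V.

+0.28 V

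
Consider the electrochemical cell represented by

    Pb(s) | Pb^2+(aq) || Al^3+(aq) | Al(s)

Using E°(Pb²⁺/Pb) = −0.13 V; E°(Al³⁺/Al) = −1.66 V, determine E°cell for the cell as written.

By convention the left-hand electrode in cell notation is the anode (oxidation) and the right-hand electrode is the cathode (reduction).
E°cell = E°(right) − E°(left) = −1.66 − (−0.13) = −1.53 V.
The negative sign shows that, as written, the cell would require an external voltage to drive the reaction.

−1.53 V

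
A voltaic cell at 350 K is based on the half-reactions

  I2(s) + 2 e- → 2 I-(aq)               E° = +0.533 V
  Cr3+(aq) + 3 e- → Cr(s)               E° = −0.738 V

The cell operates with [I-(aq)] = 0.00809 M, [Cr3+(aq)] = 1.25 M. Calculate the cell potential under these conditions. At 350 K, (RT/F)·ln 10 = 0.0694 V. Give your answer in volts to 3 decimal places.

+1.414 V

The I₂/I⁻ couple has the more positive E°, so it is the cathode; Cr³⁺/Cr is the anode.
The standard potential is +0.533 − (−0.738) = +1.271 V and the balanced reaction transfers n = 6 electrons.
For the overall reaction 3 I2(s) + 2 Cr(s) → 6 I-(aq) + 2 Cr3+(aq), Q = [I-(aq)]^6·[Cr3+(aq)]^2 = 4.38×10^−13, giving log Q = −12.358.
E = E° − (0.0694/n)·log Q = +1.271 − (0.0694/6)(−12.358) = +1.414 V.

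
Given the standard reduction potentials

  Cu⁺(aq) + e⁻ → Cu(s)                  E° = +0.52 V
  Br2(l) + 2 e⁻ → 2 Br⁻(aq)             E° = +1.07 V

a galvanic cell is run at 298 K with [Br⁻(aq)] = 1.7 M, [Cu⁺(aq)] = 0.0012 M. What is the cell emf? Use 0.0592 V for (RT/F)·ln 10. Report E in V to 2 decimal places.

Br₂/Br⁻ is reduced (cathode, E° = +1.07 V) and Cu⁺/Cu is oxidized (anode).
The standard potential is +1.07 − (+0.52) = +0.55 V and the balanced reaction transfers n = 2 electrons.
Balancing gives Br2(l) + 2 Cu(s) → 2 Br⁻(aq) + 2 Cu⁺(aq); hence Q = [Br⁻(aq)]^2·[Cu⁺(aq)]^2 = 4.16×10^−6 (log Q = −5.381).
Applying E = E° − (RT ln10/nF)·log Q gives +0.55 − (0.0592/2)(−5.381) = +0.71 V.

+0.71 V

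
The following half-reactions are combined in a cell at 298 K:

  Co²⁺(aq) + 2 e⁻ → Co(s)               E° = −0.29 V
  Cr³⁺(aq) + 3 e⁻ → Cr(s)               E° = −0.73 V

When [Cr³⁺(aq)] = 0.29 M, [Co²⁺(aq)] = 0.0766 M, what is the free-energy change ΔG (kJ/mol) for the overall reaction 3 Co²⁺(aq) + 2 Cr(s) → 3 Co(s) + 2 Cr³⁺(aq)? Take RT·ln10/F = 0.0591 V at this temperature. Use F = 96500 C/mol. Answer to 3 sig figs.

The standard cell potential is −0.29 − (−0.73) = +0.44 V, with n = 6 electrons in the balanced equation.
Here Q = [Cr³⁺(aq)]^2 / [Co²⁺(aq)]^3 = 187 (log Q = 2.272), giving E = +0.44 − (0.0591/6)·(2.272) = +0.4176 V.
Finally ΔG = −nFE = −(6)(96500 C/mol)(+0.4176 V) = −242 kJ/mol.

−242 kJ/mol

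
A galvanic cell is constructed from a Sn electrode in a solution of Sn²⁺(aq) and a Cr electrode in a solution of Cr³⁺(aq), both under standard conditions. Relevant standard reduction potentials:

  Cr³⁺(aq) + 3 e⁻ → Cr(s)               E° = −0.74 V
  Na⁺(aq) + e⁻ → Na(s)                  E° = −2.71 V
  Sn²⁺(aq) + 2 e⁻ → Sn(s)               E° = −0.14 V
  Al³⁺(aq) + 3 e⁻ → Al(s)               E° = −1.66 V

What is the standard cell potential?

The Sn²⁺/Sn couple has the higher E°, so Sn ion is reduced (cathode) and Cr is oxidized (anode).
E°cell = E°(cathode) − E°(anode) = −0.14 − (−0.74) = +0.60 V.

+0.60 V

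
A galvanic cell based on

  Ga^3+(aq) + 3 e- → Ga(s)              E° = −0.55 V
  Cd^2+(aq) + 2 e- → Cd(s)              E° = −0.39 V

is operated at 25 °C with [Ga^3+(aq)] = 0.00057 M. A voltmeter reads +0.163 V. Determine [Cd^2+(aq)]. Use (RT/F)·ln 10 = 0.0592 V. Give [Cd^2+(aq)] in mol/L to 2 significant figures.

With Cd²⁺/Cd at the cathode and Ga³⁺/Ga at the anode, E°cell = −0.39 − (−0.55) = +0.16 V (n = 6).
Rearranging E = E° − (0.0592/n)·log Q gives log Q = 6(+0.16 − (+0.163))/0.0592 = −0.304.
For 3 Cd^2+(aq) + 2 Ga(s) → 3 Cd(s) + 2 Ga^3+(aq), the reaction quotient is Q = [Ga^3+(aq)]^2 / [Cd^2+(aq)]^3.
Solving for the unknown gives log [Cd^2+(aq)] = −2.061, so [Cd^2+(aq)] ≈ 0.0087 M.

0.0087 M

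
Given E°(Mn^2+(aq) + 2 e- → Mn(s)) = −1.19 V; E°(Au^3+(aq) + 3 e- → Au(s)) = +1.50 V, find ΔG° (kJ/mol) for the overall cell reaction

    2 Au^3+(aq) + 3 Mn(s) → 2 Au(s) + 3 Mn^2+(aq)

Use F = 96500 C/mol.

−1558 kJ/mol

In the reaction as written Au^3+(aq) is reduced, so the Au³⁺/Au couple is the cathode and Mn²⁺/Mn is the anode.
E°cell = +1.50 − (−1.19) = +2.69 V; balancing electrons gives n = 6.
ΔG° = −nFE°cell = −(6)(96500)(+2.69) J/mol = −1558 kJ/mol.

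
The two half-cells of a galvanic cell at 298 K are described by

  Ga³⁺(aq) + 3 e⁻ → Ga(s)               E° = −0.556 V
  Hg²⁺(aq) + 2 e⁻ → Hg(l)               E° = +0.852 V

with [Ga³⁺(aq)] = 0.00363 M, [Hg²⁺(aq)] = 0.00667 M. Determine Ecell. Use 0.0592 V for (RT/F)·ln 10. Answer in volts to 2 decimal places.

The Hg²⁺/Hg couple has the more positive E°, so it is the cathode; Ga³⁺/Ga is the anode.
E°cell = E°cat − E°an = +0.852 − (−0.556) = +1.408 V; n = 6.
The balanced reaction is 3 Hg²⁺(aq) + 2 Ga(s) → 3 Hg(l) + 2 Ga³⁺(aq), so Q = [Ga³⁺(aq)]^2 / [Hg²⁺(aq)]^3 = 44.4 and log Q = 1.647.
E = E° − (0.0592/n)·log Q = +1.408 − (0.0592/6)(1.647) = +1.39 V.

+1.39 V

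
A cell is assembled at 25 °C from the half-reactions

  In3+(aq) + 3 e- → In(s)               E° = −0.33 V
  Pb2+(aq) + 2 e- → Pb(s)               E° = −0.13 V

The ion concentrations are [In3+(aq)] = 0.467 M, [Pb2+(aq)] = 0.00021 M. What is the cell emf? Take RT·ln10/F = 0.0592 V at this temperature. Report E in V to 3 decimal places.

+0.098 V

Pb²⁺/Pb is reduced (cathode, E° = −0.13 V) and In³⁺/In is oxidized (anode).
E°cell = −0.13 − (−0.33) = +0.20 V, with n = 6 electrons transferred.
Balancing gives 3 Pb2+(aq) + 2 In(s) → 3 Pb(s) + 2 In3+(aq); hence Q = [In3+(aq)]^2 / [Pb2+(aq)]^3 = 2.35×10^10 (log Q = 10.372).
E = E° − (0.0592/n)·log Q = +0.20 − (0.0592/6)(10.372) = +0.098 V.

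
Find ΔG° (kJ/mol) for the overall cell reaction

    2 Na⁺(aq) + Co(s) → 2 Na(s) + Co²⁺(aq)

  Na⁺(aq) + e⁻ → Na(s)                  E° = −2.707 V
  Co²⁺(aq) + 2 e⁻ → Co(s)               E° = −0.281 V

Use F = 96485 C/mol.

In the reaction as written Na⁺(aq) is reduced, so the Na⁺/Na couple is the cathode and Co²⁺/Co is the anode.
E°cell = −2.707 − (−0.281) = −2.426 V; balancing electrons gives n = 2.
ΔG° = −nFE°cell = −(2)(96485)(−2.426) J/mol = +468 kJ/mol.

+468 kJ/mol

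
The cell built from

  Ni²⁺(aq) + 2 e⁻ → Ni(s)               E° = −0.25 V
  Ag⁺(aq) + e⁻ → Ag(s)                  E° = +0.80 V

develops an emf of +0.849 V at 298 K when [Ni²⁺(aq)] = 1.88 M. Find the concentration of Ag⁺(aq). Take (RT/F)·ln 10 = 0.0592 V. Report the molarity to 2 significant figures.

Ag⁺/Ag is the cathode (higher E°); E°cell = +0.80 − (−0.25) = +1.05 V with n = 2.
Since E = E° − (0.0592/n)·log Q, log Q = n(E° − E)/0.0592 = 6.791.
Balancing electrons gives 2 Ag⁺(aq) + Ni(s) → 2 Ag(s) + Ni²⁺(aq); thus Q = [Ni²⁺(aq)] / [Ag⁺(aq)]^2.
Solving for the unknown gives log [Ag⁺(aq)] = −3.258, so [Ag⁺(aq)] ≈ 0.00055 M.

0.00055 M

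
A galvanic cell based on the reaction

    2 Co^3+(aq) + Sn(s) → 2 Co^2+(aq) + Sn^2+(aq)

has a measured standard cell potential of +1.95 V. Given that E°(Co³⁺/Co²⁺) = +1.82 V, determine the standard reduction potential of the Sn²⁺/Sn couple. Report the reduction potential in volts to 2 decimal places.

−0.13 V

In the reaction as written the Co³⁺/Co²⁺ couple is reduced (cathode) and Sn²⁺/Sn is oxidized (anode), so E°cell = E°(Co³⁺/Co²⁺) − E°(Sn²⁺/Sn).
E°(Sn²⁺/Sn) = E°(cathode) − E°cell = +1.82 − (+1.95) = −0.13 V.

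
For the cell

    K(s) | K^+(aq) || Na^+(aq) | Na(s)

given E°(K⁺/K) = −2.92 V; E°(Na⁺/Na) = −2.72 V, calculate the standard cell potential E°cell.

By convention the left-hand electrode in cell notation is the anode (oxidation) and the right-hand electrode is the cathode (reduction).
E°cell = E°(right) − E°(left) = −2.72 − (−2.92) = +0.20 V.

+0.20 V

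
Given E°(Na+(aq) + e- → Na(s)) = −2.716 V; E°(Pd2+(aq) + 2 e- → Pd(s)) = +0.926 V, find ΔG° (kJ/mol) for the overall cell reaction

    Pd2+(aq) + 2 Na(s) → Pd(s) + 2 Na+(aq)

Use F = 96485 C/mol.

−703 kJ/mol

In the reaction as written Pd2+(aq) is reduced, so the Pd²⁺/Pd couple is the cathode and Na⁺/Na is the anode.
E°cell = +0.926 − (−2.716) = +3.642 V; balancing electrons gives n = 2.
ΔG° = −nFE°cell = −(2)(96485)(+3.642) J/mol = −703 kJ/mol.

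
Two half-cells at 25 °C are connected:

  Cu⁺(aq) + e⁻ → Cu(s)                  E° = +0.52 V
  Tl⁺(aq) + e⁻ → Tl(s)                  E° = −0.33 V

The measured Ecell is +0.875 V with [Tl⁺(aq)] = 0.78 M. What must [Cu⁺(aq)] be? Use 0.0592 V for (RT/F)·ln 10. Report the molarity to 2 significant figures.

With Cu⁺/Cu at the cathode and Tl⁺/Tl at the anode, E°cell = +0.52 − (−0.33) = +0.85 V (n = 1).
From the Nernst equation, log Q = n(E° − E)/0.0592 = 1·(+0.85 − (+0.875))/0.0592 = −0.422.
Balancing electrons gives Cu⁺(aq) + Tl(s) → Cu(s) + Tl⁺(aq); thus Q = [Tl⁺(aq)] / [Cu⁺(aq)].
Isolating [Cu⁺(aq)] in Q = 10^{−0.422} yields log [Cu⁺(aq)] = 0.314, i.e. 2.1 M.

2.1 M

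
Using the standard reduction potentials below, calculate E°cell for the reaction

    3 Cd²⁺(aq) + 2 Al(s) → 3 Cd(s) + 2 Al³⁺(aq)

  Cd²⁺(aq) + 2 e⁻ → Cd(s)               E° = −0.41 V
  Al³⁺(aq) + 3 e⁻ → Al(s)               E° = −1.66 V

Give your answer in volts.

In the reaction as written, Cd²⁺(aq) is reduced (cathode) and Al³⁺(aq) is produced by oxidation at the anode.
E°cell = E°(cathode) − E°(anode) = −0.41 − (−1.66) = +1.25 V.
The positive value indicates the reaction is spontaneous as written.

+1.25 V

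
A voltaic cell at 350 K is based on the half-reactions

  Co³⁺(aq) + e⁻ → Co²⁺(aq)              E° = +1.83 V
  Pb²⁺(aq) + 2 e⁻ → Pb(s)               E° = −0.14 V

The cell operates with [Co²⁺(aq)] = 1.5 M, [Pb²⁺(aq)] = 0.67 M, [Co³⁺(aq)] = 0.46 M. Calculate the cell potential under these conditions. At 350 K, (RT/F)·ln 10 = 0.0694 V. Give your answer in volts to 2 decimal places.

Since E°(Co³⁺/Co²⁺) > E°(Pb²⁺/Pb), Co³⁺/Co²⁺ serves as the cathode.
The standard potential is +1.83 − (−0.14) = +1.97 V and the balanced reaction transfers n = 2 electrons.
For the overall reaction 2 Co³⁺(aq) + Pb(s) → 2 Co²⁺(aq) + Pb²⁺(aq), Q = ([Co²⁺(aq)]^2·[Pb²⁺(aq)]) / [Co³⁺(aq)]^2 = 7.12, giving log Q = 0.853.
By the Nernst equation, E = +1.97 − (0.0694/2)·(0.853) = +1.94 V.

+1.94 V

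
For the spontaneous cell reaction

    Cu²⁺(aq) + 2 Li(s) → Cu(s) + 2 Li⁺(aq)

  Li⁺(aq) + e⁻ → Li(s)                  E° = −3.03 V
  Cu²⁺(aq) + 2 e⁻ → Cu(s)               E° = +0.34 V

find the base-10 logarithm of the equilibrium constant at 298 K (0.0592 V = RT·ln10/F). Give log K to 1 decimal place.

log K = 113.9

The Cu²⁺/Cu couple is reduced (cathode); E°cell = +0.34 − (−3.03) = +3.37 V with n = 2.
At equilibrium E = 0, so log K = nE°cell / 0.0592 = (2)(+3.37) / 0.0592 = 113.9.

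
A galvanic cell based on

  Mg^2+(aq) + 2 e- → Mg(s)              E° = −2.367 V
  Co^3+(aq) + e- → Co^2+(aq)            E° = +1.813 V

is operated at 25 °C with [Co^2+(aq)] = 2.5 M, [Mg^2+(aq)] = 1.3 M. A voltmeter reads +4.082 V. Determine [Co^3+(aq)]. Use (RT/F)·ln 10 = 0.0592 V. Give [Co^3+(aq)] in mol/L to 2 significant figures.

0.063 M

The Co³⁺/Co²⁺ couple has the larger reduction potential, so it is the cathode: E°cell = +1.813 − (−2.367) = +4.180 V and n = 2.
From the Nernst equation, log Q = n(E° − E)/0.0592 = 2·(+4.180 − (+4.082))/0.0592 = 3.311.
For 2 Co^3+(aq) + Mg(s) → 2 Co^2+(aq) + Mg^2+(aq), the reaction quotient is Q = ([Co^2+(aq)]^2·[Mg^2+(aq)]) / [Co^3+(aq)]^2.
Solving for the unknown gives log [Co^3+(aq)] = −1.201, so [Co^3+(aq)] ≈ 0.063 M.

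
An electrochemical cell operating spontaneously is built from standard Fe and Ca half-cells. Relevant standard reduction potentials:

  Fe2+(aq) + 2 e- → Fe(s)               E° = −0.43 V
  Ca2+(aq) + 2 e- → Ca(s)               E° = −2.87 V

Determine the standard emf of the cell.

+2.44 V

Of the two couples in this cell, the one with the more positive reduction potential is reduced at the cathode: here that is Fe²⁺/Fe (−0.43 V); Ca²⁺/Ca (−2.87 V) is the anode.
E°cell = E°(cathode) − E°(anode) = −0.43 − (−2.87) = +2.44 V.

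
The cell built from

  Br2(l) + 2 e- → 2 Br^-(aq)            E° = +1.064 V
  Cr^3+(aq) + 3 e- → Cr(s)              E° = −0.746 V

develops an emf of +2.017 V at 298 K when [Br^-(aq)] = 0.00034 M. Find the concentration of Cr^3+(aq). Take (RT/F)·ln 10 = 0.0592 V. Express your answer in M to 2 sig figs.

0.82 M

The Br₂/Br⁻ couple has the larger reduction potential, so it is the cathode: E°cell = +1.064 − (−0.746) = +1.810 V and n = 6.
Since E = E° − (0.0592/n)·log Q, log Q = n(E° − E)/0.0592 = −20.980.
Balancing electrons gives 3 Br2(l) + 2 Cr(s) → 6 Br^-(aq) + 2 Cr^3+(aq); thus Q = [Br^-(aq)]^6·[Cr^3+(aq)]^2.
Substituting the known concentrations and solving, log [Cr^3+(aq)] = −0.084 and [Cr^3+(aq)] = 0.82 M.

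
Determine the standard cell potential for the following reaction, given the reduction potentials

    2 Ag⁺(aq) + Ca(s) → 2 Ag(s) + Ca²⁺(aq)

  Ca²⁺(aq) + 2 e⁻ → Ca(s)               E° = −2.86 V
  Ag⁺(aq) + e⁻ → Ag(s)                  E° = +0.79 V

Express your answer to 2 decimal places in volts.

Ag⁺(aq) gains electrons, so the Ag⁺/Ag couple is the cathode; the Ca²⁺/Ca couple is the anode.
E°cell = E°(cathode) − E°(anode) = +0.79 − (−2.86) = +3.65 V.
The positive value indicates the reaction is spontaneous as written.

+3.65 V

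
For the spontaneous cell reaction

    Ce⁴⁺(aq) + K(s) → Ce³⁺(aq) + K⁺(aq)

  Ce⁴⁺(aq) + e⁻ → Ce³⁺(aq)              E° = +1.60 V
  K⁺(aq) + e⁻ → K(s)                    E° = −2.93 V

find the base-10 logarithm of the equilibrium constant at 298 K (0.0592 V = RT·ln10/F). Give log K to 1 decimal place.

log K = 76.5

The Ce⁴⁺/Ce³⁺ couple is reduced (cathode); E°cell = +1.60 − (−2.93) = +4.53 V with n = 1.
At equilibrium E = 0, so log K = nE°cell / 0.0592 = (1)(+4.53) / 0.0592 = 76.5.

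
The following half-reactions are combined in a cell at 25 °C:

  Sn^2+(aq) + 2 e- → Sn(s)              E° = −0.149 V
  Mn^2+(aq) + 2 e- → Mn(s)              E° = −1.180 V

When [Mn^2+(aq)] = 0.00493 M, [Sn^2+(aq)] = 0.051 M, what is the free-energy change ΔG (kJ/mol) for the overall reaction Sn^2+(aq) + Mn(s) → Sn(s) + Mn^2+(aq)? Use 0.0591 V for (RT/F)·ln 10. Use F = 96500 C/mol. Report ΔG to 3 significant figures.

The standard cell potential is −0.149 − (−1.180) = +1.031 V, with n = 2 electrons in the balanced equation.
The reaction quotient is [Mn^2+(aq)] / [Sn^2+(aq)] = 0.0967; by Nernst, E = +1.031 − (0.0591/2)(−1.015) = +1.0610 V.
Finally ΔG = −nFE = −(2)(96500 C/mol)(+1.0610 V) = −205 kJ/mol.

−205 kJ/mol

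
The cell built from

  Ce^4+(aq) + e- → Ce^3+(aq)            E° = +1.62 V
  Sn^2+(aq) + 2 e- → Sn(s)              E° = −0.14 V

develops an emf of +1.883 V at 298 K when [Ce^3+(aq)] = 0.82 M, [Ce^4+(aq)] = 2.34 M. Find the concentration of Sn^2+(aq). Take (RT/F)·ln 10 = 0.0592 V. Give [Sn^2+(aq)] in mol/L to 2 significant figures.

Ce⁴⁺/Ce³⁺ is the cathode (higher E°); E°cell = +1.62 − (−0.14) = +1.76 V with n = 2.
From the Nernst equation, log Q = n(E° − E)/0.0592 = 2·(+1.76 − (+1.883))/0.0592 = −4.155.
For 2 Ce^4+(aq) + Sn(s) → 2 Ce^3+(aq) + Sn^2+(aq), the reaction quotient is Q = ([Ce^3+(aq)]^2·[Sn^2+(aq)]) / [Ce^4+(aq)]^2.
Solving for the unknown gives log [Sn^2+(aq)] = −3.244, so [Sn^2+(aq)] ≈ 0.00057 M.

0.00057 M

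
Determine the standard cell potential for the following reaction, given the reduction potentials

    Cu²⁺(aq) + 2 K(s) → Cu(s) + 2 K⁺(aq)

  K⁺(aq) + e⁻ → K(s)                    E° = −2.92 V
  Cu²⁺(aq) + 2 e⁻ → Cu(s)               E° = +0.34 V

+3.26 V

Cu²⁺(aq) gains electrons, so the Cu²⁺/Cu couple is the cathode; the K⁺/K couple is the anode.
E°cell = E°(cathode) − E°(anode) = +0.34 − (−2.92) = +3.26 V.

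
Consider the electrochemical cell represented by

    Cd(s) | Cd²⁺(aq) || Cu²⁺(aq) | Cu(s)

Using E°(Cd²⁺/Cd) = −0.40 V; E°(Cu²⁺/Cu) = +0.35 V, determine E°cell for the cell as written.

By convention the left-hand electrode in cell notation is the anode (oxidation) and the right-hand electrode is the cathode (reduction).
E°cell = E°(right) − E°(left) = +0.35 − (−0.40) = +0.75 V.

+0.75 V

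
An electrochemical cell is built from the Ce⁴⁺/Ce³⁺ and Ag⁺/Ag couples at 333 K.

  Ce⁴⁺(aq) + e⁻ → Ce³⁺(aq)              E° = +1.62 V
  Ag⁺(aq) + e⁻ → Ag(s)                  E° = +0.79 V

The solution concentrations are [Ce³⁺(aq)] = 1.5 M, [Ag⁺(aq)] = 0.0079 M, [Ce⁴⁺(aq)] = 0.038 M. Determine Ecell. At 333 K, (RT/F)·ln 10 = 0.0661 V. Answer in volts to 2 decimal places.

The Ce⁴⁺/Ce³⁺ couple has the more positive E°, so it is the cathode; Ag⁺/Ag is the anode.
The standard potential is +1.62 − (+0.79) = +0.83 V and the balanced reaction transfers n = 1 electron.
For the overall reaction Ce⁴⁺(aq) + Ag(s) → Ce³⁺(aq) + Ag⁺(aq), Q = ([Ce³⁺(aq)]·[Ag⁺(aq)]) / [Ce⁴⁺(aq)] = 0.312, giving log Q = −0.506.
Applying E = E° − (RT ln10/nF)·log Q gives +0.83 − (0.0661/1)(−0.506) = +0.86 V.

+0.86 V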